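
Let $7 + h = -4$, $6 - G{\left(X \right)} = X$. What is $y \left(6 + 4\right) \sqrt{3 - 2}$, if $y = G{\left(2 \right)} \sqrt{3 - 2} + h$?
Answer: $-70$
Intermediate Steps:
$G{\left(X \right)} = 6 - X$
$h = -11$ ($h = -7 - 4 = -11$)
$y = -7$ ($y = \left(6 - 2\right) \sqrt{3 - 2} - 11 = \left(6 - 2\right) \sqrt{1} - 11 = 4 \cdot 1 - 11 = 4 - 11 = -7$)
$y \left(6 + 4\right) \sqrt{3 - 2} = - 7 \left(6 + 4\right) \sqrt{3 - 2} = \left(-7\right) 10 \sqrt{1} = \left(-70\right) 1 = -70$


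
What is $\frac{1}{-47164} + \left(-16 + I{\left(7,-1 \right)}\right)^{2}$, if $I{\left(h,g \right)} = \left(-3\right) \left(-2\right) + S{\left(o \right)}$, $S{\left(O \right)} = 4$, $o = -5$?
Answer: $\frac{1697903}{47164} \approx 36.0$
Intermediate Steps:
$I{\left(h,g \right)} = 10$ ($I{\left(h,g \right)} = \left(-3\right) \left(-2\right) + 4 = 6 + 4 = 10$)
$\frac{1}{-47164} + \left(-16 + I{\left(7,-1 \right)}\right)^{2} = \frac{1}{-47164} + \left(-16 + 10\right)^{2} = - \frac{1}{47164} + \left(-6\right)^{2} = - \frac{1}{47164} + 36 = \frac{1697903}{47164}$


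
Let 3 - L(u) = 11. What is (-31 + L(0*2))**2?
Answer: 1521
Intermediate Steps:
L(u) = -8 (L(u) = 3 - 1*11 = 3 - 11 = -8)
(-31 + L(0*2))**2 = (-31 - 8)**2 = (-39)**2 = 1521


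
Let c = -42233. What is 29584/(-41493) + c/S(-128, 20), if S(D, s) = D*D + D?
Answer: -2233291373/674510208 ≈ -3.3110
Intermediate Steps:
S(D, s) = D + D² (S(D, s) = D² + D = D + D²)
29584/(-41493) + c/S(-128, 20) = 29584/(-41493) - 42233*(-1/(128*(1 - 128))) = 29584*(-1/41493) - 42233/((-128*(-127))) = -29584/41493 - 42233/16256 = -2233291373/674510208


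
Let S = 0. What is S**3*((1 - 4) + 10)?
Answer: 0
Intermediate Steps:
S**3*((1 - 4) + 10) = 0**3*((1 - 4) + 10) = 0*(-3 + 10) = 0*7 = 0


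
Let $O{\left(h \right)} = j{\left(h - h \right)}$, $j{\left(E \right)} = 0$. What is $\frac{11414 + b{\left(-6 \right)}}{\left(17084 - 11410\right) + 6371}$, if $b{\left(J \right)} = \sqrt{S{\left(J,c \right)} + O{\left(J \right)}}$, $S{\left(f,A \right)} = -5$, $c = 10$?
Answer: $\frac{11414}{12045} + \frac{i \sqrt{5}}{12045} \approx 0.94761 + 0.00018564 i$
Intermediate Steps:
$O{\left(h \right)} = 0$
$b{\left(J \right)} = i \sqrt{5}$ ($b{\left(J \right)} = \sqrt{-5 + 0} = \sqrt{-5} = i \sqrt{5}$)
$\frac{11414 + b{\left(-6 \right)}}{\left(17084 - 11410\right) + 6371} = \frac{11414 + i \sqrt{5}}{\left(17084 - 11410\right) + 6371} = \frac{11414 + i \sqrt{5}}{5674 + 6371} = \frac{11414 + i \sqrt{5}}{12045} = \left(11414 + i \sqrt{5}\right) \frac{1}{12045} = \frac{11414}{12045} + \frac{i \sqrt{5}}{12045}$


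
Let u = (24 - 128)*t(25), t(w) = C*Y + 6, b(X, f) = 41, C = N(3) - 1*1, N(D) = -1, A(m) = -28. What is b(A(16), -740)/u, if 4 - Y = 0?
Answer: 41/208 ≈ 0.19712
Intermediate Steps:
Y = 4 (Y = 4 - 1*0 = 4 + 0 = 4)
C = -2 (C = -1 - 1*1 = -1 - 1 = -2)
t(w) = -2 (t(w) = -2*4 + 6 = -8 + 6 = -2)
u = 208 (u = (24 - 128)*(-2) = -104*(-2) = 208)
b(A(16), -740)/u = 41/208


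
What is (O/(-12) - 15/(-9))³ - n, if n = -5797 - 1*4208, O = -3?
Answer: 17300807/1728 ≈ 10012.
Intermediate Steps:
n = -10005 (n = -5797 - 4208 = -10005)
(O/(-12) - 15/(-9))³ - n = (-3/(-12) - 15/(-9))³ - 1*(-10005) = (-3*(-1/12) - 15*(-⅑))³ + 10005 = (¼ + 5/3)³ + 10005 = (23/12)³ + 10005 = 12167/1728 + 10005 = 17300807/1728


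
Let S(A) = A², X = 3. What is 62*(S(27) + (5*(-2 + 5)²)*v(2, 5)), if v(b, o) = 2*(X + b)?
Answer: 73098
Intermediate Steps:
v(b, o) = 6 + 2*b (v(b, o) = 2*(3 + b) = 6 + 2*b)
62*(S(27) + (5*(-2 + 5)²)*v(2, 5)) = 62*(27² + (5*(-2 + 5)²)*(6 + 2*2)) = 62*(729 + (5*3²)*(6 + 4)) = 62*(729 + (5*9)*10) = 62*(729 + 45*10) = 62*(729 + 450) = 62*1179 = 73098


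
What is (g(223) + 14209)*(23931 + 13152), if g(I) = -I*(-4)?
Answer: 559990383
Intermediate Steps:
g(I) = 4*I
(g(223) + 14209)*(23931 + 13152) = (4*223 + 14209)*(23931 + 13152) = (892 + 14209)*37083 = 15101*37083 = 559990383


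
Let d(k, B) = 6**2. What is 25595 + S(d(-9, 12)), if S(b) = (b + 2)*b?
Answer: 26963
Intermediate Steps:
d(k, B) = 36
S(b) = b*(2 + b) (S(b) = (2 + b)*b = b*(2 + b))
25595 + S(d(-9, 12)) = 25595 + 36*(2 + 36) = 25595 + 36*38 = 25595 + 1368 = 26963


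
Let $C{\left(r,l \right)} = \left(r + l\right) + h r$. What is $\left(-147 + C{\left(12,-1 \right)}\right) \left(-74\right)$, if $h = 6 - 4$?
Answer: $8288$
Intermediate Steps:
$h = 2$
$C{\left(r,l \right)} = l + 3 r$ ($C{\left(r,l \right)} = \left(r + l\right) + 2 r = \left(l + r\right) + 2 r = l + 3 r$)
$\left(-147 + C{\left(12,-1 \right)}\right) \left(-74\right) = \left(-147 + \left(-1 + 3 \cdot 12\right)\right) \left(-74\right) = \left(-147 + \left(-1 + 36\right)\right) \left(-74\right) = \left(-147 + 35\right) \left(-74\right) = \left(-112\right) \left(-74\right) = 8288$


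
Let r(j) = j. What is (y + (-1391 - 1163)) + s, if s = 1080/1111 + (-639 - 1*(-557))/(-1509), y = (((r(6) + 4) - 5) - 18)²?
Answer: -3996729293/1676499 ≈ -2384.0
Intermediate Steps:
y = 169 (y = (((6 + 4) - 5) - 18)² = ((10 - 5) - 18)² = (5 - 18)² = (-13)² = 169)
s = 1720822/1676499 (s = 1080*(1/1111) + (-639 + 557)*(-1/1509) = 1080/1111 - 82*(-1/1509) = 1080/1111 + 82/1509 = 1720822/1676499 ≈ 1.0264)
(y + (-1391 - 1163)) + s = (169 + (-1391 - 1163)) + 1720822/1676499 = (169 - 2554) + 1720822/1676499 = -2385 + 1720822/1676499 = -3996729293/1676499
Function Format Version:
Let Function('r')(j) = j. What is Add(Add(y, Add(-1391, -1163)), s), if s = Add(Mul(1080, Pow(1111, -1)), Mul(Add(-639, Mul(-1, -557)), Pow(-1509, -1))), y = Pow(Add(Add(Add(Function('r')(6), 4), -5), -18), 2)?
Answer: Rational(-3996729293, 1676499) ≈ -2384.0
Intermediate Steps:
y = 169 (y = Pow(Add(Add(Add(6, 4), -5), -18), 2) = Pow(Add(Add(10, -5), -18), 2) = Pow(Add(5, -18), 2) = Pow(-13, 2) = 169)
s = Rational(1720822, 1676499) (s = Add(Mul(1080, Rational(1, 1111)), Mul(Add(-639, 557), Rational(-1, 1509))) = Add(Rational(1080, 1111), Mul(-82, Rational(-1, 1509))) = Add(Rational(1080, 1111), Rational(82, 1509)) = Rational(1720822, 1676499) ≈ 1.0264)
Add(Add(y, Add(-1391, -1163)), s) = Add(Add(169, Add(-1391, -1163)), Rational(1720822, 1676499)) = Add(Add(169, -2554), Rational(1720822, 1676499)) = Add(-2385, Rational(1720822, 1676499)) = Rational(-3996729293, 1676499)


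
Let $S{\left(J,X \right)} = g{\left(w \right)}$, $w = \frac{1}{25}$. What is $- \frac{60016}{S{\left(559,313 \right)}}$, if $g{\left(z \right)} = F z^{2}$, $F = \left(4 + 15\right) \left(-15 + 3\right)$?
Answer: $\frac{9377500}{57} \approx 1.6452 \cdot 10^{5}$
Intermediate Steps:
$w = \frac{1}{25} \approx 0.04$
$F = -228$ ($F = 19 \left(-12\right) = -228$)
$g{\left(z \right)} = - 228 z^{2}$
$S{\left(J,X \right)} = - \frac{228}{625}$
$- \frac{60016}{S{\left(559,313 \right)}} = - \frac{60016}{- \frac{228}{625}} = \left(-60016\right) \left(- \frac{625}{228}\right) = \frac{9377500}{57}$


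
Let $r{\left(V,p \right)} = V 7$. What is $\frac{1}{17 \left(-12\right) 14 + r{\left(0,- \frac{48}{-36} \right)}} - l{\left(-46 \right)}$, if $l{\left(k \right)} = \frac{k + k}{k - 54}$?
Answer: $- \frac{65713}{71400} \approx -0.92035$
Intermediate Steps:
$r{\left(V,p \right)} = 7 V$
$l{\left(k \right)} = \frac{2 k}{-54 + k}$
$\frac{1}{17 \left(-12\right) 14 + r{\left(0,- \frac{48}{-36} \right)}} - l{\left(-46 \right)} = \frac{1}{17 \left(-12\right) 14 + 7 \cdot 0} - 2 \left(-46\right) \frac{1}{-54 - 46} = \frac{1}{\left(-204\right) 14 + 0} - 2 \left(-46\right) \frac{1}{-100} = \frac{1}{-2856 + 0} - 2 \left(-46\right) \left(- \frac{1}{100}\right) = \frac{1}{-2856} - \frac{23}{25} = - \frac{1}{2856} - \frac{23}{25} = - \frac{65713}{71400}$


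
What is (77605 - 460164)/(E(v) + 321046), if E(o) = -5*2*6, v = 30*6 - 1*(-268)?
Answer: -382559/320986 ≈ -1.1918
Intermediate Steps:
v = 448 (v = 180 + 268 = 448)
E(o) = -60 (E(o) = -10*6 = -60)
(77605 - 460164)/(E(v) + 321046) = (77605 - 460164)/(-60 + 321046) = -382559/320986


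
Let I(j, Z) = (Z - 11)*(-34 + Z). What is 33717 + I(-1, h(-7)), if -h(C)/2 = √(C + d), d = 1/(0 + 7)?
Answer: 238445/7 + 360*I*√21/7 ≈ 34064.0 + 235.68*I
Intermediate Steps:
d = ⅐ (d = 1/7 = ⅐ ≈ 0.14286)
h(C) = -2*√(⅐ + C) (h(C) = -2*√(C + ⅐) = -2*√(⅐ + C))
I(j, Z) = (-34 + Z)*(-11 + Z) (I(j, Z) = (-11 + Z)*(-34 + Z) = (-34 + Z)*(-11 + Z))
33717 + I(-1, h(-7)) = 33717 + (374 + (-2*√(7 + 49*(-7))/7)² - (-90)*√(7 + 49*(-7))/7) = 33717 + (374 + (-2*√(7 - 343)/7)² - (-90)*√(7 - 343)/7) = 33717 + (374 + (-8*I*√21/7)² - (-90)*√(-336)/7) = 33717 + (374 + (-8*I*√21/7)² - (-90)*4*I*√21/7) = 33717 + (374 + (-8*I*√21/7)² - (-360)*I*√21/7) = 33717 + (374 - 192/7 + 360*I*√21/7) = 33717 + (2426/7 + 360*I*√21/7) = 238445/7 + 360*I*√21/7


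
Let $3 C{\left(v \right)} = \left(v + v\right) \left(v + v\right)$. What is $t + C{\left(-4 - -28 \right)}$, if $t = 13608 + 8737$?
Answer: $23113$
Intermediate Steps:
$C{\left(v \right)} = \frac{4 v^{2}}{3}$ ($C{\left(v \right)} = \frac{\left(v + v\right) \left(v + v\right)}{3} = \frac{2 v 2 v}{3} = \frac{4 v^{2}}{3}$)
$t = 22345$
$t + C{\left(-4 - -28 \right)} = 22345 + \frac{4 \left(-4 - -28\right)^{2}}{3} = 22345 + \frac{4 \left(-4 + 28\right)^{2}}{3} = 22345 + \frac{4 \cdot 24^{2}}{3} = 22345 + \frac{4}{3} \cdot 576 = 22345 + 768 = 23113$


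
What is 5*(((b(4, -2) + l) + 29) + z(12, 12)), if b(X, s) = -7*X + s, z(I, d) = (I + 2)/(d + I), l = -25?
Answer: -1525/12 ≈ -127.08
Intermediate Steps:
z(I, d) = (2 + I)/(I + d)
b(X, s) = s - 7*X
5*(((b(4, -2) + l) + 29) + z(12, 12)) = 5*((((-2 - 7*4) - 25) + 29) + (2 + 12)/(12 + 12)) = 5*((((-2 - 28) - 25) + 29) + 14/24) = 5*(((-30 - 25) + 29) + (1/24)*14) = 5*((-55 + 29) + 7/12) = 5*(-26 + 7/12) = 5*(-305/12) = -1525/12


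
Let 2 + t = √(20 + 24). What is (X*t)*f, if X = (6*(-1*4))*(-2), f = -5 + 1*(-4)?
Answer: 864 - 864*√11 ≈ -2001.6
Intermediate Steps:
f = -9 (f = -5 - 4 = -9)
X = 48 (X = (6*(-4))*(-2) = -24*(-2) = 48)
t = -2 + 2*√11 (t = -2 + √(20 + 24) = -2 + √44 = -2 + 2*√11 ≈ 4.6332)
(X*t)*f = (48*(-2 + 2*√11))*(-9) = (-96 + 96*√11)*(-9) = 864 - 864*√11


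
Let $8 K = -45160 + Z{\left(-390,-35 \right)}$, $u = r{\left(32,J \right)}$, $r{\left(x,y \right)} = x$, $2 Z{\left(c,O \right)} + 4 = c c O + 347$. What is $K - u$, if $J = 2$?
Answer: $- \frac{5413989}{16} \approx -3.3837 \cdot 10^{5}$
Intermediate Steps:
$Z{\left(c,O \right)} = \frac{343}{2} + \frac{O c^{2}}{2}$ ($Z{\left(c,O \right)} = -2 + \frac{c c O + 347}{2} = -2 + \frac{c^{2} O + 347}{2} = -2 + \frac{O c^{2} + 347}{2} = -2 + \frac{347 + O c^{2}}{2} = -2 + \left(\frac{347}{2} + \frac{O c^{2}}{2}\right) = \frac{343}{2} + \frac{O c^{2}}{2}$)
$u = 32$
$K = - \frac{5413477}{16}$ ($K = \frac{-45160 + \left(\frac{343}{2} + \frac{1}{2} \left(-35\right) \left(-390\right)^{2}\right)}{8} = \frac{-45160 + \left(\frac{343}{2} + \frac{1}{2} \left(-35\right) 152100\right)}{8} = \frac{-45160 + \left(\frac{343}{2} - 2661750\right)}{8} = \frac{-45160 - \frac{5323157}{2}}{8} = \frac{1}{8} \left(- \frac{5413477}{2}\right) = - \frac{5413477}{16} \approx -3.3834 \cdot 10^{5}$)
$K - u = - \frac{5413477}{16} - 32 = - \frac{5413989}{16}$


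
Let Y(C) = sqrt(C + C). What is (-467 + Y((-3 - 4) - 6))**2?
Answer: (467 - I*sqrt(26))**2 ≈ 2.1806e+5 - 4762.5*I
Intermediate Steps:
Y(C) = sqrt(2)*sqrt(C) (Y(C) = sqrt(2*C) = sqrt(2)*sqrt(C))
(-467 + Y((-3 - 4) - 6))**2 = (-467 + sqrt(2)*sqrt((-3 - 4) - 6))**2 = (-467 + sqrt(2)*sqrt(-7 - 6))**2 = (-467 + sqrt(2)*sqrt(-13))**2 = (-467 + sqrt(2)*(I*sqrt(13)))**2 = (-467 + I*sqrt(26))**2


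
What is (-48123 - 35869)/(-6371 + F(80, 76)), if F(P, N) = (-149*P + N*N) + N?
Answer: 83992/12439 ≈ 6.7523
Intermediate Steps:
F(P, N) = N + N² - 149*P (F(P, N) = (-149*P + N²) + N = (N² - 149*P) + N = N + N² - 149*P)
(-48123 - 35869)/(-6371 + F(80, 76)) = (-48123 - 35869)/(-6371 + (76 + 76² - 149*80)) = -83992/(-6371 + (76 + 5776 - 11920)) = -83992/(-6371 - 6068) = -83992/(-12439) = -83992*(-1/12439) = 83992/12439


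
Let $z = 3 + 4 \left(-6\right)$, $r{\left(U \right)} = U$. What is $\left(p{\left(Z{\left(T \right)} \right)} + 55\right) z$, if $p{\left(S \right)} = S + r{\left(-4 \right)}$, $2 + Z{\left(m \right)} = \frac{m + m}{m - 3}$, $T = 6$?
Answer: $-1113$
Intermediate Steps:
$Z{\left(m \right)} = -2 + \frac{2 m}{-3 + m}$ ($Z{\left(m \right)} = -2 + \frac{m + m}{m - 3} = -2 + \frac{2 m}{-3 + m}$)
$z = -21$ ($z = 3 - 24 = -21$)
$p{\left(S \right)} = -4 + S$ ($p{\left(S \right)} = S - 4 = -4 + S$)
$\left(p{\left(Z{\left(T \right)} \right)} + 55\right) z = \left(\left(-4 + \frac{6}{-3 + 6}\right) + 55\right) \left(-21\right) = \left(\left(-4 + \frac{6}{3}\right) + 55\right) \left(-21\right) = \left(\left(-4 + 6 \cdot \frac{1}{3}\right) + 55\right) \left(-21\right) = \left(\left(-4 + 2\right) + 55\right) \left(-21\right) = \left(-2 + 55\right) \left(-21\right) = 53 \left(-21\right) = -1113$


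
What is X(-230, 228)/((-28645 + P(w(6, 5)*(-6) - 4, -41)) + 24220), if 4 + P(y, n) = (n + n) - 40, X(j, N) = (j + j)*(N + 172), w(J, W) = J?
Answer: 184000/4551 ≈ 40.431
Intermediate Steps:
X(j, N) = 2*j*(172 + N) (X(j, N) = (2*j)*(172 + N) = 2*j*(172 + N))
P(y, n) = -44 + 2*n (P(y, n) = -4 + ((n + n) - 40) = -4 + (2*n - 40) = -4 + (-40 + 2*n) = -44 + 2*n)
X(-230, 228)/((-28645 + P(w(6, 5)*(-6) - 4, -41)) + 24220) = (2*(-230)*(172 + 228))/((-28645 + (-44 + 2*(-41))) + 24220) = (2*(-230)*400)/((-28645 + (-44 - 82)) + 24220) = -184000/((-28645 - 126) + 24220) = -184000/(-28771 + 24220) = -184000/(-4551) = -184000*(-1/4551) = 184000/4551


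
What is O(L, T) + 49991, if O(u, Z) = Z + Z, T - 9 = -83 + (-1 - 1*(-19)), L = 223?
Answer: 49879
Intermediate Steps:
T = -56 (T = 9 + (-83 + (-1 - 1*(-19))) = 9 + (-83 + (-1 + 19)) = 9 + (-83 + 18) = 9 - 65 = -56)
O(u, Z) = 2*Z
O(L, T) + 49991 = 2*(-56) + 49991 = -112 + 49991 = 49879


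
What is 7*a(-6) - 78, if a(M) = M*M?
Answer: 174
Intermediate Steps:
a(M) = M²
7*a(-6) - 78 = 7*(-6)² - 78 = 7*36 - 78 = 252 - 78 = 174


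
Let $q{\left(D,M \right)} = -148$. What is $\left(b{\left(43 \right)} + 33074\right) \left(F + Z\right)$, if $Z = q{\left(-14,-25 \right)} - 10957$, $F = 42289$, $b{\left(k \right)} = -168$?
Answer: $1026140704$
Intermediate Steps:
$Z = -11105$ ($Z = -148 - 10957 = -11105$)
$\left(b{\left(43 \right)} + 33074\right) \left(F + Z\right) = \left(-168 + 33074\right) \left(42289 - 11105\right) = 32906 \cdot 31184 = 1026140704$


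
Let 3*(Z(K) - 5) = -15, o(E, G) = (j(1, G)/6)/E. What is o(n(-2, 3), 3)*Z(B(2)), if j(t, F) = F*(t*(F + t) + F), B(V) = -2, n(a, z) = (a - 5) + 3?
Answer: 0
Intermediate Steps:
n(a, z) = -2 + a (n(a, z) = (-5 + a) + 3 = -2 + a)
j(t, F) = F*(F + t*(F + t))
o(E, G) = G*(1 + 2*G)/(6*E) (o(E, G) = ((G*(G + 1**2 + G*1))/6)/E = ((G*(G + 1 + G))*(1/6))/E = ((G*(1 + 2*G))*(1/6))/E = (G*(1 + 2*G)/6)/E = G*(1 + 2*G)/(6*E))
Z(K) = 0 (Z(K) = 5 + (1/3)*(-15) = 5 - 5 = 0)
o(n(-2, 3), 3)*Z(B(2)) = ((1/6)*3*(1 + 2*3)/(-2 - 2))*0 = ((1/6)*3*(1 + 6)/(-4))*0 = ((1/6)*3*(-1/4)*7)*0 = -7/8*0 = 0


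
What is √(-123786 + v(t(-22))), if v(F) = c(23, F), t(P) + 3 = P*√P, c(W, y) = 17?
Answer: I*√123769 ≈ 351.81*I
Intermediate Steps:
t(P) = -3 + P^(3/2) (t(P) = -3 + P*√P = -3 + P^(3/2))
v(F) = 17
√(-123786 + v(t(-22))) = √(-123786 + 17) = √(-123769) = I*√123769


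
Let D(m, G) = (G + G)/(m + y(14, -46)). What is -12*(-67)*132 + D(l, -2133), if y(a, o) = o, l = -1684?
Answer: 91802853/865 ≈ 1.0613e+5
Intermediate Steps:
D(m, G) = 2*G/(-46 + m) (D(m, G) = (G + G)/(m - 46) = (2*G)/(-46 + m) = 2*G/(-46 + m))
-12*(-67)*132 + D(l, -2133) = -12*(-67)*132 + 2*(-2133)/(-46 - 1684) = 804*132 + 2*(-2133)/(-1730) = 106128 + 2*(-2133)*(-1/1730) = 106128 + 2133/865 = 91802853/865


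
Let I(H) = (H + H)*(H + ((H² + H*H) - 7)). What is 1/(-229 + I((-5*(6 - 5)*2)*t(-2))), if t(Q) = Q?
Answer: 1/32291 ≈ 3.0968e-5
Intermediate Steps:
I(H) = 2*H*(-7 + H + 2*H²) (I(H) = (2*H)*(H + ((H² + H²) - 7)) = (2*H)*(H + (2*H² - 7)) = (2*H)*(H + (-7 + 2*H²)) = (2*H)*(-7 + H + 2*H²) = 2*H*(-7 + H + 2*H²))
1/(-229 + I((-5*(6 - 5)*2)*t(-2))) = 1/(-229 + 2*(-5*(6 - 5)*2*(-2))*(-7 - 5*(6 - 5)*2*(-2) + 2*(-5*(6 - 5)*2*(-2))²)) = 1/(-229 + 2*(-5*2*(-2))*(-7 - 5*2*(-2) + 2*(-5*2*(-2))²)) = 1/(-229 + 2*(-10*(-2))*(-7 - 10*(-2) + 2*(-10*(-2))²)) = 1/(-229 + 2*20*(-7 + 20 + 2*20²)) = 1/(-229 + 2*20*(-7 + 20 + 2*400)) = 1/(-229 + 2*20*(-7 + 20 + 800)) = 1/(-229 + 2*20*813) = 1/(-229 + 32520) = 1/32291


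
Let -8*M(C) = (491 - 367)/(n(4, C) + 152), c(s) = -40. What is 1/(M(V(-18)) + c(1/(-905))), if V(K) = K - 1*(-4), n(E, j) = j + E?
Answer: -284/11391 ≈ -0.024932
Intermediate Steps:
n(E, j) = E + j
V(K) = 4 + K (V(K) = K + 4 = 4 + K)
M(C) = -31/(2*(156 + C)) (M(C) = -(491 - 367)/(8*((4 + C) + 152)) = -31/(2*(156 + C)))
1/(M(V(-18)) + c(1/(-905))) = 1/(-31/(312 + 2*(4 - 18)) - 40) = 1/(-31/(312 + 2*(-14)) - 40) = 1/(-31/(312 - 28) - 40) = 1/(-31/284 - 40) = 1/(-11391/284) = -284/11391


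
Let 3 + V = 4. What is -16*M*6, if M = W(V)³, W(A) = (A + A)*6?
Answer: -165888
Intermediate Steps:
V = 1 (V = -3 + 4 = 1)
W(A) = 12*A (W(A) = (2*A)*6 = 12*A)
M = 1728 (M = (12*1)³ = 12³ = 1728)
-16*M*6 = -16*1728*6 = -27648*6 = -165888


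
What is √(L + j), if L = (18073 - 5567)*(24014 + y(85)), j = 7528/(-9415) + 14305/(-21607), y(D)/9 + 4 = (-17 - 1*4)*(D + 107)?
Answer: I*√6370977538966910292779755/203429905 ≈ 12408.0*I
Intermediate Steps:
y(D) = -20259 - 189*D (y(D) = -36 + 9*((-17 - 1*4)*(D + 107)) = -36 + 9*((-17 - 4)*(107 + D)) = -36 + 9*(-21*(107 + D)) = -36 + 9*(-2247 - 21*D) = -36 + (-20223 - 189*D) = -20259 - 189*D)
j = -297339071/203429905 (j = 7528*(-1/9415) + 14305*(-1/21607) = -7528/9415 - 14305/21607 = -297339071/203429905 ≈ -1.4616)
L = -153948860 (L = (18073 - 5567)*(24014 + (-20259 - 189*85)) = 12506*(24014 + (-20259 - 16065)) = 12506*(24014 - 36324) = 12506*(-12310) = -153948860)
√(L + j) = √(-153948860 - 297339071/203429905) = √(-31317802261997371/203429905) = I*√6370977538966910292779755/203429905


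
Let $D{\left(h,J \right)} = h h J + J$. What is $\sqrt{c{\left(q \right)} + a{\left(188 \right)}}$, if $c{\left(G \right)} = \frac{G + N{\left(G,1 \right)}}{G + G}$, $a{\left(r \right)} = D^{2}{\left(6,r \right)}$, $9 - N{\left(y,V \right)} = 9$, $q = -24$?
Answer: $\frac{\sqrt{193543746}}{2} \approx 6956.0$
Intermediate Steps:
$D{\left(h,J \right)} = J + J h^{2}$ ($D{\left(h,J \right)} = h^{2} J + J = J h^{2} + J = J + J h^{2}$)
$N{\left(y,V \right)} = 0$ ($N{\left(y,V \right)} = 9 - 9 = 0$)
$a{\left(r \right)} = 1369 r^{2}$ ($a{\left(r \right)} = \left(r \left(1 + 6^{2}\right)\right)^{2} = \left(r \left(1 + 36\right)\right)^{2} = \left(r 37\right)^{2} = \left(37 r\right)^{2} = 1369 r^{2}$)
$c{\left(G \right)} = \frac{1}{2}$ ($c{\left(G \right)} = \frac{G + 0}{G + G} = \frac{G}{2 G} = G \frac{1}{2 G} = \frac{1}{2}$)
$\sqrt{c{\left(q \right)} + a{\left(188 \right)}} = \sqrt{\frac{1}{2} + 1369 \cdot 188^{2}} = \sqrt{\frac{1}{2} + 1369 \cdot 35344} = \sqrt{\frac{1}{2} + 48385936} = \sqrt{\frac{96771873}{2}} = \frac{\sqrt{193543746}}{2}$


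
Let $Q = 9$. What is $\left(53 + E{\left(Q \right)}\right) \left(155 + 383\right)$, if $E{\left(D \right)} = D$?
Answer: $33356$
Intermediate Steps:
$\left(53 + E{\left(Q \right)}\right) \left(155 + 383\right) = \left(53 + 9\right) \left(155 + 383\right) = 62 \cdot 538 = 33356$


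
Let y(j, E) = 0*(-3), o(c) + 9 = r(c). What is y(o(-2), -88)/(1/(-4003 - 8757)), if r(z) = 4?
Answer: 0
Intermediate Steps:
o(c) = -5 (o(c) = -9 + 4 = -5)
y(j, E) = 0
y(o(-2), -88)/(1/(-4003 - 8757)) = 0/(1/(-4003 - 8757)) = 0/(1/(-12760)) = 0/(-1/12760) = 0*(-12760) = 0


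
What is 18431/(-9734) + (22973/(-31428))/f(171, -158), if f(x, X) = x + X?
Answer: -3876931133/1988480988 ≈ -1.9497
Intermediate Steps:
f(x, X) = X + x
18431/(-9734) + (22973/(-31428))/f(171, -158) = 18431/(-9734) + (22973/(-31428))/(-158 + 171) = 18431*(-1/9734) + (22973*(-1/31428))/13 = -18431/9734 - 22973/31428*1/13 = -18431/9734 - 22973/408564 = -3876931133/1988480988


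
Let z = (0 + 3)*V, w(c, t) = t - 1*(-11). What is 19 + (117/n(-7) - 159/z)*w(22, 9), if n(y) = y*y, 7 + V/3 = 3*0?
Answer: 17233/147 ≈ 117.23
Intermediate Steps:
V = -21 (V = -21 + 3*(3*0) = -21 + 3*0 = -21 + 0 = -21)
w(c, t) = 11 + t (w(c, t) = t + 11 = 11 + t)
z = -63 (z = (0 + 3)*(-21) = 3*(-21) = -63)
n(y) = y²
19 + (117/n(-7) - 159/z)*w(22, 9) = 19 + (117/((-7)²) - 159/(-63))*(11 + 9) = 19 + (117/49 - 159*(-1/63))*20 = 19 + (117*(1/49) + 53/21)*20 = 19 + (117/49 + 53/21)*20 = 19 + (722/147)*20 = 19 + 14440/147 = 17233/147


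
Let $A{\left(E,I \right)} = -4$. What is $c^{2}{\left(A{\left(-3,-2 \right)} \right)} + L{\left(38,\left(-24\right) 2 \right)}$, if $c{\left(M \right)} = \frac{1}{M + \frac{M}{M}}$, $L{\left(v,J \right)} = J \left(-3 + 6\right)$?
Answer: $- \frac{1295}{9} \approx -143.89$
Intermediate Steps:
$L{\left(v,J \right)} = 3 J$ ($L{\left(v,J \right)} = J 3 = 3 J$)
$c{\left(M \right)} = \frac{1}{1 + M}$ ($c{\left(M \right)} = \frac{1}{M + 1} = \frac{1}{1 + M}$)
$c^{2}{\left(A{\left(-3,-2 \right)} \right)} + L{\left(38,\left(-24\right) 2 \right)} = \left(\frac{1}{1 - 4}\right)^{2} + 3 \left(\left(-24\right) 2\right) = \left(\frac{1}{-3}\right)^{2} + 3 \left(-48\right) = \left(- \frac{1}{3}\right)^{2} - 144 = \frac{1}{9} - 144 = - \frac{1295}{9}$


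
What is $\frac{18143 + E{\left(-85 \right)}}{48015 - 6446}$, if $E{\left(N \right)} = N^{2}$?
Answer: $\frac{25368}{41569} \approx 0.61026$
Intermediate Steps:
$\frac{18143 + E{\left(-85 \right)}}{48015 - 6446} = \frac{18143 + \left(-85\right)^{2}}{48015 - 6446} = \frac{18143 + 7225}{41569} = 25368 \cdot \frac{1}{41569} = \frac{25368}{41569}$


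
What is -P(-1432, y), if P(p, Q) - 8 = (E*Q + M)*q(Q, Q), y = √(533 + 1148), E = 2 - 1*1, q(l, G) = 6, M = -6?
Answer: -218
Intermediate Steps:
E = 1 (E = 2 - 1 = 1)
y = 41 (y = √1681 = 41)
P(p, Q) = -28 + 6*Q (P(p, Q) = 8 + (1*Q - 6)*6 = 8 + (Q - 6)*6 = 8 + (-6 + Q)*6 = 8 + (-36 + 6*Q) = -28 + 6*Q)
-P(-1432, y) = -(-28 + 6*41) = -(-28 + 246) = -1*218 = -218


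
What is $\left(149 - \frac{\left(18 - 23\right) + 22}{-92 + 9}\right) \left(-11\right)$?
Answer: $- \frac{136224}{83} \approx -1641.3$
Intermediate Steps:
$\left(149 - \frac{\left(18 - 23\right) + 22}{-92 + 9}\right) \left(-11\right) = \left(149 - \frac{\left(18 - 23\right) + 22}{-83}\right) \left(-11\right) = \left(149 - \left(-5 + 22\right) \left(- \frac{1}{83}\right)\right) \left(-11\right) = \left(149 - 17 \left(- \frac{1}{83}\right)\right) \left(-11\right) = \left(149 - - \frac{17}{83}\right) \left(-11\right) = \left(149 + \frac{17}{83}\right) \left(-11\right) = \frac{12384}{83} \left(-11\right) = - \frac{136224}{83}$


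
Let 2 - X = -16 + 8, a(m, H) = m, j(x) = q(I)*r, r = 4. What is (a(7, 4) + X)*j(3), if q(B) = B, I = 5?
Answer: 340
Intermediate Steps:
j(x) = 20 (j(x) = 5*4 = 20)
X = 10 (X = 2 - (-16 + 8) = 2 - 1*(-8) = 2 + 8 = 10)
(a(7, 4) + X)*j(3) = (7 + 10)*20 = 17*20 = 340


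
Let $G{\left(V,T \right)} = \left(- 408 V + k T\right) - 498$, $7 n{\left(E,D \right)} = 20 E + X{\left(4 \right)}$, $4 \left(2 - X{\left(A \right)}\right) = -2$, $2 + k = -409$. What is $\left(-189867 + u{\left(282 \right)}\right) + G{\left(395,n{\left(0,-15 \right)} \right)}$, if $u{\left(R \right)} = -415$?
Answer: $- \frac{4929215}{14} \approx -3.5209 \cdot 10^{5}$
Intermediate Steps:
$k = -411$ ($k = -2 - 409 = -411$)
$X{\left(A \right)} = \frac{5}{2}$ ($X{\left(A \right)} = 2 - - \frac{1}{2} = 2 + \frac{1}{2} = \frac{5}{2}$)
$n{\left(E,D \right)} = \frac{5}{14} + \frac{20 E}{7}$ ($n{\left(E,D \right)} = \frac{20 E + \frac{5}{2}}{7} = \frac{\frac{5}{2} + 20 E}{7} = \frac{5}{14} + \frac{20 E}{7}$)
$G{\left(V,T \right)} = -498 - 411 T - 408 V$ ($G{\left(V,T \right)} = \left(- 408 V - 411 T\right) - 498 = \left(- 411 T - 408 V\right) - 498 = -498 - 411 T - 408 V$)
$\left(-189867 + u{\left(282 \right)}\right) + G{\left(395,n{\left(0,-15 \right)} \right)} = \left(-189867 - 415\right) - \left(161658 + 411 \left(\frac{5}{14} + \frac{20}{7} \cdot 0\right)\right) = -190282 - \left(161658 + 411 \left(\frac{5}{14} + 0\right)\right) = -190282 - \frac{2265267}{14} = - \frac{4929215}{14}$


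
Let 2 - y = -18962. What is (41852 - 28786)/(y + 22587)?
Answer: 13066/41551 ≈ 0.31446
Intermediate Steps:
y = 18964 (y = 2 - 1*(-18962) = 2 + 18962 = 18964)
(41852 - 28786)/(y + 22587) = (41852 - 28786)/(18964 + 22587) = 13066/41551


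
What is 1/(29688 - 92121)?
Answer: -1/62433 ≈ -1.6017e-5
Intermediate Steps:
1/(29688 - 92121) = 1/(-62433) = -1/62433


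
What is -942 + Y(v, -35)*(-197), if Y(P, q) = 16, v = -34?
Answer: -4094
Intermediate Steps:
-942 + Y(v, -35)*(-197) = -942 + 16*(-197) = -942 - 3152 = -4094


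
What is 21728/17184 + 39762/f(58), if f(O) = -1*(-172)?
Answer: 10734491/46182 ≈ 232.44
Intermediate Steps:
f(O) = 172
21728/17184 + 39762/f(58) = 21728/17184 + 39762/172 = 21728*(1/17184) + 39762*(1/172) = 679/537 + 19881/86 = 10734491/46182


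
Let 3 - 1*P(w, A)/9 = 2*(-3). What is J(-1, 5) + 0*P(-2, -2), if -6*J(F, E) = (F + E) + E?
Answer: -3/2 ≈ -1.5000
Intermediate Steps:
P(w, A) = 81 (P(w, A) = 27 - 18*(-3) = 27 - 9*(-6) = 27 + 54 = 81)
J(F, E) = -E/3 - F/6 (J(F, E) = -((F + E) + E)/6 = -((E + F) + E)/6 = -(F + 2*E)/6 = -E/3 - F/6)
J(-1, 5) + 0*P(-2, -2) = (-⅓*5 - ⅙*(-1)) + 0*81 = (-5/3 + ⅙) + 0 = -3/2 + 0 = -3/2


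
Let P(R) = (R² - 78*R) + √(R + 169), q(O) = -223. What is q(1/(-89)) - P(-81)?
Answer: -13102 - 2*√22 ≈ -13111.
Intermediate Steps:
P(R) = R² + √(169 + R) - 78*R (P(R) = (R² - 78*R) + √(169 + R) = R² + √(169 + R) - 78*R)
q(1/(-89)) - P(-81) = -223 - ((-81)² + √(169 - 81) - 78*(-81)) = -223 - (6561 + √88 + 6318) = -223 - (6561 + 2*√22 + 6318) = -223 - (12879 + 2*√22) = -223 + (-12879 - 2*√22) = -13102 - 2*√22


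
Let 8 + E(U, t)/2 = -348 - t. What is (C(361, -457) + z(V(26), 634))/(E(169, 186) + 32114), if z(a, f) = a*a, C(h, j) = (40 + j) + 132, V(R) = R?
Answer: 391/31030 ≈ 0.012601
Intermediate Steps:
C(h, j) = 172 + j
z(a, f) = a**2
E(U, t) = -712 - 2*t (E(U, t) = -16 + 2*(-348 - t) = -16 + (-696 - 2*t) = -712 - 2*t)
(C(361, -457) + z(V(26), 634))/(E(169, 186) + 32114) = ((172 - 457) + 26**2)/((-712 - 2*186) + 32114) = (-285 + 676)/((-712 - 372) + 32114) = 391/(-1084 + 32114) = 391/31030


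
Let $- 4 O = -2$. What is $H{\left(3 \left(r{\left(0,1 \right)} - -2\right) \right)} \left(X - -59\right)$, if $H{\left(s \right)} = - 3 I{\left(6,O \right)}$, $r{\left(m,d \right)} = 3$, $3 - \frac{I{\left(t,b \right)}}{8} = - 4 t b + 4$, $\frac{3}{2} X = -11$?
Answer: $-13640$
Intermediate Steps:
$O = \frac{1}{2}$ ($O = \left(- \frac{1}{4}\right) \left(-2\right) = \frac{1}{2} \approx 0.5$)
$X = - \frac{22}{3}$ ($X = \frac{2}{3} \left(-11\right) = - \frac{22}{3} \approx -7.3333$)
$I{\left(t,b \right)} = -8 + 32 b t$ ($I{\left(t,b \right)} = 24 - 8 \left(- 4 t b + 4\right) = 24 - 8 \left(- 4 b t + 4\right) = 24 - 8 \left(4 - 4 b t\right) = 24 + \left(-32 + 32 b t\right) = -8 + 32 b t$)
$H{\left(s \right)} = -264$ ($H{\left(s \right)} = - 3 \left(-8 + 32 \cdot \frac{1}{2} \cdot 6\right) = - 3 \left(-8 + 96\right) = \left(-3\right) 88 = -264$)
$H{\left(3 \left(r{\left(0,1 \right)} - -2\right) \right)} \left(X - -59\right) = - 264 \left(- \frac{22}{3} - -59\right) = - 264 \left(- \frac{22}{3} + 59\right) = \left(-264\right) \frac{155}{3} = -13640$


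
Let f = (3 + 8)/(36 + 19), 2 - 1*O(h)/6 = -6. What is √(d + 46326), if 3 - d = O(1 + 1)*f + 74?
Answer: √1156135/5 ≈ 215.05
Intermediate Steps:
O(h) = 48 (O(h) = 12 - 6*(-6) = 12 + 36 = 48)
f = ⅕ (f = 11/55 = 11*(1/55) = ⅕ ≈ 0.20000)
d = -403/5 (d = 3 - (48*(⅕) + 74) = 3 - (48/5 + 74) = 3 - 1*418/5 = 3 - 418/5 = -403/5 ≈ -80.600)
√(d + 46326) = √(-403/5 + 46326) = √(231227/5) = √1156135/5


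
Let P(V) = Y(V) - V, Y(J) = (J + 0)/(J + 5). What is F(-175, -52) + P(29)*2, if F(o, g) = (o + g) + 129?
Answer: -2623/17 ≈ -154.29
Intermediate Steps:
Y(J) = J/(5 + J)
P(V) = -V + V/(5 + V) (P(V) = V/(5 + V) - V = -V + V/(5 + V))
F(o, g) = 129 + g + o (F(o, g) = (g + o) + 129 = 129 + g + o)
F(-175, -52) + P(29)*2 = (129 - 52 - 175) + (29*(-4 - 1*29)/(5 + 29))*2 = -98 + (29*(-4 - 29)/34)*2 = -98 + (29*(1/34)*(-33))*2 = -98 - 957/34*2 = -98 - 957/17 = -2623/17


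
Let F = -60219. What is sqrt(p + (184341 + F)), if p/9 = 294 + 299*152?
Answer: 10*sqrt(5358) ≈ 731.98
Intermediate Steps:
p = 411678 (p = 9*(294 + 299*152) = 9*(294 + 45448) = 9*45742 = 411678)
sqrt(p + (184341 + F)) = sqrt(411678 + (184341 - 60219)) = sqrt(411678 + 124122) = sqrt(535800) = 10*sqrt(5358)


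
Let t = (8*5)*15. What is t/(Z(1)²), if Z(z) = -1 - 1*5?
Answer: 50/3 ≈ 16.667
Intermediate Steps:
Z(z) = -6 (Z(z) = -1 - 5 = -6)
t = 600 (t = 40*15 = 600)
t/(Z(1)²) = 600/((-6)²) = 600/36 = 600*(1/36) = 50/3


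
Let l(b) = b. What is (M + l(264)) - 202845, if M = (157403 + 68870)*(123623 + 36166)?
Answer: 36155733816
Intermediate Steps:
M = 36155936397 (M = 226273*159789 = 36155936397)
(M + l(264)) - 202845 = (36155936397 + 264) - 202845 = 36155936661 - 202845 = 36155733816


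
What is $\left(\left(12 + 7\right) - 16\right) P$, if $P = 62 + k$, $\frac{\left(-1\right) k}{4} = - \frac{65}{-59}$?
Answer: $\frac{10194}{59} \approx 172.78$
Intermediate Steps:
$k = - \frac{260}{59}$ ($k = - 4 \left(- \frac{65}{-59}\right) = - 4 \left(\left(-65\right) \left(- \frac{1}{59}\right)\right) = \left(-4\right) \frac{65}{59} = - \frac{260}{59} \approx -4.4068$)
$P = \frac{3398}{59}$ ($P = 62 - \frac{260}{59} = \frac{3398}{59} \approx 57.593$)
$\left(\left(12 + 7\right) - 16\right) P = \left(\left(12 + 7\right) - 16\right) \frac{3398}{59} = \left(19 - 16\right) \frac{3398}{59} = 3 \cdot \frac{3398}{59} = \frac{10194}{59}$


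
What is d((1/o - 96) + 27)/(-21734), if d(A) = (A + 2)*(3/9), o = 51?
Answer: 1708/1662651 ≈ 0.0010273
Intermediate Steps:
d(A) = ⅔ + A/3 (d(A) = (2 + A)*(3*(⅑)) = (2 + A)*(⅓) = ⅔ + A/3)
d((1/o - 96) + 27)/(-21734) = (⅔ + ((1/51 - 96) + 27)/3)/(-21734) = (⅔ + ((1/51 - 96) + 27)/3)*(-1/21734) = (⅔ + (-4895/51 + 27)/3)*(-1/21734) = (⅔ + (⅓)*(-3518/51))*(-1/21734) = (⅔ - 3518/153)*(-1/21734) = -3416/153*(-1/21734) = 1708/1662651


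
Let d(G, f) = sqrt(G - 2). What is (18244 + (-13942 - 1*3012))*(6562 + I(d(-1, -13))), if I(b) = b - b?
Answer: 8464980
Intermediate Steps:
d(G, f) = sqrt(-2 + G)
I(b) = 0
(18244 + (-13942 - 1*3012))*(6562 + I(d(-1, -13))) = (18244 + (-13942 - 1*3012))*(6562 + 0) = (18244 + (-13942 - 3012))*6562 = (18244 - 16954)*6562 = 1290*6562 = 8464980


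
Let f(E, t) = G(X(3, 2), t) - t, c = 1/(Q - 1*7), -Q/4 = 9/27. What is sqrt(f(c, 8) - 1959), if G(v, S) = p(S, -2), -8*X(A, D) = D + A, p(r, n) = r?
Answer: I*sqrt(1959) ≈ 44.261*I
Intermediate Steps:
X(A, D) = -A/8 - D/8 (X(A, D) = -(D + A)/8 = -(A + D)/8 = -A/8 - D/8)
Q = -4/3 (Q = -36/27 = -4*1/3 = -4/3 ≈ -1.3333)
G(v, S) = S
c = -3/25 (c = 1/(-4/3 - 1*7) = 1/(-4/3 - 7) = 1/(-25/3) = -3/25 ≈ -0.12000)
f(E, t) = 0 (f(E, t) = t - t = 0)
sqrt(f(c, 8) - 1959) = sqrt(0 - 1959) = sqrt(-1959) = I*sqrt(1959)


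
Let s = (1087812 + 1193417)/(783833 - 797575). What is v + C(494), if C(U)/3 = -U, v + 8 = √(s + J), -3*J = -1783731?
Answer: -1490 + 3*√12472232947390/13742 ≈ -719.02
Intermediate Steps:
J = 594577 (J = -⅓*(-1783731) = 594577)
s = -2281229/13742 (s = 2281229/(-13742) = 2281229*(-1/13742) = -2281229/13742 ≈ -166.00)
v = -8 + 3*√12472232947390/13742 (v = -8 + √(-2281229/13742 + 594577) = -8 + √(8168395905/13742) = -8 + 3*√12472232947390/13742 ≈ 762.98)
C(U) = -3*U (C(U) = 3*(-U) = -3*U)
v + C(494) = (-8 + 3*√12472232947390/13742) - 3*494 = (-8 + 3*√12472232947390/13742) - 1482 = -1490 + 3*√12472232947390/13742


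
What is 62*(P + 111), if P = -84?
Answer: 1674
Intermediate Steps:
62*(P + 111) = 62*(-84 + 111) = 62*27 = 1674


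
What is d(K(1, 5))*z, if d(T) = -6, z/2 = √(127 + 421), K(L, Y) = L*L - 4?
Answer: -24*√137 ≈ -280.91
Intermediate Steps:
K(L, Y) = -4 + L² (K(L, Y) = L² - 4 = -4 + L²)
z = 4*√137 (z = 2*√(127 + 421) = 2*√548 = 2*(2*√137) = 4*√137 ≈ 46.819)
d(K(1, 5))*z = -24*√137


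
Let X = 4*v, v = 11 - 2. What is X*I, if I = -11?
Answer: -396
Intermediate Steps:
v = 9
X = 36 (X = 4*9 = 36)
X*I = 36*(-11) = -396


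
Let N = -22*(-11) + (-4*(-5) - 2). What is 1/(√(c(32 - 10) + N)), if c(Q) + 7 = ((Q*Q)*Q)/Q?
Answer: √737/737 ≈ 0.036835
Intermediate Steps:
N = 260 (N = 242 + (20 - 2) = 242 + 18 = 260)
c(Q) = -7 + Q² (c(Q) = -7 + ((Q*Q)*Q)/Q = -7 + (Q²*Q)/Q = -7 + Q³/Q = -7 + Q²)
1/(√(c(32 - 10) + N)) = 1/(√((-7 + (32 - 10)²) + 260)) = 1/(√((-7 + 22²) + 260)) = 1/(√((-7 + 484) + 260)) = 1/(√(477 + 260)) = 1/(√737) = √737/737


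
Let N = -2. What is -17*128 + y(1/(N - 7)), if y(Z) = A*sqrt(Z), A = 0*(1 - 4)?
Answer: -2176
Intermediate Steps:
A = 0 (A = 0*(-3) = 0)
y(Z) = 0 (y(Z) = 0*sqrt(Z) = 0)
-17*128 + y(1/(N - 7)) = -17*128 + 0 = -2176 + 0 = -2176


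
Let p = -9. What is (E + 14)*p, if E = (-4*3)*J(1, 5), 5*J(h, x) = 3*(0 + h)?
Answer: -306/5 ≈ -61.200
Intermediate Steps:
J(h, x) = 3*h/5 (J(h, x) = (3*(0 + h))/5 = (3*h)/5 = 3*h/5)
E = -36/5 (E = (-4*3)*((3/5)*1) = -12*3/5 = -36/5 ≈ -7.2000)
(E + 14)*p = (-36/5 + 14)*(-9) = (34/5)*(-9) = -306/5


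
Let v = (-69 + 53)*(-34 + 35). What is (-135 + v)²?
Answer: 22801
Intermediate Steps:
v = -16 (v = -16*1 = -16)
(-135 + v)² = (-135 - 16)² = (-151)² = 22801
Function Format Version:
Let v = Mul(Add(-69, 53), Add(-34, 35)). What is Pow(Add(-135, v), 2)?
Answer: 22801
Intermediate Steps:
v = -16 (v = Mul(-16, 1) = -16)
Pow(Add(-135, v), 2) = Pow(Add(-135, -16), 2) = Pow(-151, 2) = 22801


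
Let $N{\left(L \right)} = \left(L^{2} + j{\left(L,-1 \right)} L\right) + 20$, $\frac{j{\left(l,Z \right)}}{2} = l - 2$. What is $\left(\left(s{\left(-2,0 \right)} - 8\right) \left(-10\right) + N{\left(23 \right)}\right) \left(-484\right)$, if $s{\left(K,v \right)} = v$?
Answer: $-771980$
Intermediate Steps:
$j{\left(l,Z \right)} = -4 + 2 l$ ($j{\left(l,Z \right)} = 2 \left(l - 2\right) = 2 \left(-2 + l\right) = -4 + 2 l$)
$N{\left(L \right)} = 20 + L^{2} + L \left(-4 + 2 L\right)$ ($N{\left(L \right)} = \left(L^{2} + \left(-4 + 2 L\right) L\right) + 20 = \left(L^{2} + L \left(-4 + 2 L\right)\right) + 20 = 20 + L^{2} + L \left(-4 + 2 L\right)$)
$\left(\left(s{\left(-2,0 \right)} - 8\right) \left(-10\right) + N{\left(23 \right)}\right) \left(-484\right) = \left(\left(0 - 8\right) \left(-10\right) + \left(20 - 92 + 3 \cdot 23^{2}\right)\right) \left(-484\right) = \left(\left(-8\right) \left(-10\right) + \left(20 - 92 + 3 \cdot 529\right)\right) \left(-484\right) = \left(80 + \left(20 - 92 + 1587\right)\right) \left(-484\right) = \left(80 + 1515\right) \left(-484\right) = 1595 \left(-484\right) = -771980$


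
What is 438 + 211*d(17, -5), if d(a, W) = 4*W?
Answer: -3782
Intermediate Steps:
438 + 211*d(17, -5) = 438 + 211*(4*(-5)) = 438 + 211*(-20) = 438 - 4220 = -3782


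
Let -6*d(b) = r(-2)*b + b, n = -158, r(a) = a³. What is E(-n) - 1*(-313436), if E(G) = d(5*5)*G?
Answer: 954133/3 ≈ 3.1804e+5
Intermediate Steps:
d(b) = 7*b/6 (d(b) = -((-2)³*b + b)/6 = -(-8*b + b)/6 = -(-7)*b/6 = 7*b/6)
E(G) = 175*G/6 (E(G) = (7*(5*5)/6)*G = ((7/6)*25)*G = 175*G/6)
E(-n) - 1*(-313436) = 175*(-1*(-158))/6 - 1*(-313436) = (175/6)*158 + 313436 = 13825/3 + 313436 = 954133/3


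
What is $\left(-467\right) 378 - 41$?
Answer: $-176567$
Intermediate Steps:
$\left(-467\right) 378 - 41 = -176526 - 41 = -176567$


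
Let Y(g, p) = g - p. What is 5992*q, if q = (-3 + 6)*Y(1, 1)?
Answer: 0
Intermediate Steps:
q = 0 (q = (-3 + 6)*(1 - 1*1) = 3*(1 - 1) = 3*0 = 0)
5992*q = 5992*0 = 0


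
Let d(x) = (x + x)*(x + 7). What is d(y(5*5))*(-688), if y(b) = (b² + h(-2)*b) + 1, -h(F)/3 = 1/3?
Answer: -502801408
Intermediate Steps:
h(F) = -1 (h(F) = -3/3 = -3*⅓ = -1)
y(b) = 1 + b² - b (y(b) = (b² - b) + 1 = 1 + b² - b)
d(x) = 2*x*(7 + x) (d(x) = (2*x)*(7 + x) = 2*x*(7 + x))
d(y(5*5))*(-688) = (2*(1 + (5*5)² - 5*5)*(7 + (1 + (5*5)² - 5*5)))*(-688) = (2*(1 + 25² - 1*25)*(7 + (1 + 25² - 1*25)))*(-688) = (2*(1 + 625 - 25)*(7 + (1 + 625 - 25)))*(-688) = (2*601*(7 + 601))*(-688) = (2*601*608)*(-688) = 730816*(-688) = -502801408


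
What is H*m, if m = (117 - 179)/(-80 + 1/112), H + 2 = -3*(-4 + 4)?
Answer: -448/289 ≈ -1.5502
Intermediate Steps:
H = -2 (H = -2 - 3*(-4 + 4) = -2 - 3*0 = -2 + 0 = -2)
m = 224/289 (m = -62/(-80 + 1*(1/112)) = -62/(-80 + 1/112) = -62/(-8959/112) = -62*(-112/8959) = 224/289 ≈ 0.77509)
H*m = -2*224/289 = -448/289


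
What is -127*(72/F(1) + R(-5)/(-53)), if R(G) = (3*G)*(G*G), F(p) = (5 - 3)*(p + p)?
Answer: -168783/53 ≈ -3184.6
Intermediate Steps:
F(p) = 4*p (F(p) = 2*(2*p) = 4*p)
R(G) = 3*G³ (R(G) = (3*G)*G² = 3*G³)
-127*(72/F(1) + R(-5)/(-53)) = -127*(72/((4*1)) + (3*(-5)³)/(-53)) = -127*(72/4 + (3*(-125))*(-1/53)) = -127*(72*(¼) - 375*(-1/53)) = -127*(18 + 375/53) = -127*1329/53 = -168783/53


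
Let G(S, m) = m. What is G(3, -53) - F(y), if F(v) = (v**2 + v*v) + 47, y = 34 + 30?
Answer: -8292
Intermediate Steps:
y = 64
F(v) = 47 + 2*v**2 (F(v) = (v**2 + v**2) + 47 = 2*v**2 + 47 = 47 + 2*v**2)
G(3, -53) - F(y) = -53 - (47 + 2*64**2) = -53 - (47 + 2*4096) = -53 - (47 + 8192) = -53 - 1*8239 = -53 - 8239 = -8292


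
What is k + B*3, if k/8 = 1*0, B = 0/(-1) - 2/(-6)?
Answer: 1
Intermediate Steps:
B = 1/3 (B = 0*(-1) - 2*(-1/6) = 0 + 1/3 = 1/3 ≈ 0.33333)
k = 0 (k = 8*(1*0) = 8*0 = 0)
k + B*3 = 0 + (1/3)*3 = 0 + 1 = 1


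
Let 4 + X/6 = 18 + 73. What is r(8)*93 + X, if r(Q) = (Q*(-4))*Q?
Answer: -23286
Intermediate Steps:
X = 522 (X = -24 + 6*(18 + 73) = -24 + 6*91 = -24 + 546 = 522)
r(Q) = -4*Q² (r(Q) = (-4*Q)*Q = -4*Q²)
r(8)*93 + X = -4*8²*93 + 522 = -4*64*93 + 522 = -256*93 + 522 = -23808 + 522 = -23286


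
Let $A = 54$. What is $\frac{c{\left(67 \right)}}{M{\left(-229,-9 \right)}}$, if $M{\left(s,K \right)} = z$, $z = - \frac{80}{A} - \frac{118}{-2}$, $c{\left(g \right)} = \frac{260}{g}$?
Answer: $\frac{7020}{104051} \approx 0.067467$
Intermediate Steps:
$z = \frac{1553}{27}$ ($z = - \frac{80}{54} - \frac{118}{-2} = \left(-80\right) \frac{1}{54} - -59 = - \frac{40}{27} + 59 = \frac{1553}{27} \approx 57.518$)
$M{\left(s,K \right)} = \frac{1553}{27}$
$\frac{c{\left(67 \right)}}{M{\left(-229,-9 \right)}} = \frac{260 \cdot \frac{1}{67}}{\frac{1553}{27}} = 260 \cdot \frac{1}{67} \cdot \frac{27}{1553} = \frac{260}{67} \cdot \frac{27}{1553} = \frac{7020}{104051}$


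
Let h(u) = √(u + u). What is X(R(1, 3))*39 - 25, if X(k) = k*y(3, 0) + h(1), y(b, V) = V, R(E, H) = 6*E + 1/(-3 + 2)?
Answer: -25 + 39*√2 ≈ 30.154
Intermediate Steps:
R(E, H) = -1 + 6*E (R(E, H) = 6*E + 1/(-1) = 6*E - 1 = -1 + 6*E)
h(u) = √2*√u (h(u) = √(2*u) = √2*√u)
X(k) = √2 (X(k) = k*0 + √2*√1 = 0 + √2*1 = 0 + √2 = √2)
X(R(1, 3))*39 - 25 = √2*39 - 25 = 39*√2 - 25 = -25 + 39*√2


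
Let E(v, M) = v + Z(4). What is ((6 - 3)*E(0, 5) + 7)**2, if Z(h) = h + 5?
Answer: 1156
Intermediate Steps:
Z(h) = 5 + h
E(v, M) = 9 + v (E(v, M) = v + (5 + 4) = v + 9 = 9 + v)
((6 - 3)*E(0, 5) + 7)**2 = ((6 - 3)*(9 + 0) + 7)**2 = (3*9 + 7)**2 = (27 + 7)**2 = 34**2 = 1156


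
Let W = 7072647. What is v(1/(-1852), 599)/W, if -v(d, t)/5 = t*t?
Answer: -1794005/7072647 ≈ -0.25365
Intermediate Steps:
v(d, t) = -5*t**2 (v(d, t) = -5*t*t = -5*t**2)
v(1/(-1852), 599)/W = -5*599**2/7072647 = -5*358801*(1/7072647) = -1794005*1/7072647 = -1794005/7072647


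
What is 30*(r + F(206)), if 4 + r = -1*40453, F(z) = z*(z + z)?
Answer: 1332450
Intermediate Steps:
F(z) = 2*z**2 (F(z) = z*(2*z) = 2*z**2)
r = -40457 (r = -4 - 1*40453 = -4 - 40453 = -40457)
30*(r + F(206)) = 30*(-40457 + 2*206**2) = 30*(-40457 + 2*42436) = 30*(-40457 + 84872) = 30*44415 = 1332450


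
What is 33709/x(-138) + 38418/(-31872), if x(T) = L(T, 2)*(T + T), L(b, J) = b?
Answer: -8101907/25290432 ≈ -0.32035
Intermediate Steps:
x(T) = 2*T² (x(T) = T*(T + T) = T*(2*T) = 2*T²)
33709/x(-138) + 38418/(-31872) = 33709/((2*(-138)²)) + 38418/(-31872) = 33709/((2*19044)) + 38418*(-1/31872) = 33709/38088 - 6403/5312 = -8101907/25290432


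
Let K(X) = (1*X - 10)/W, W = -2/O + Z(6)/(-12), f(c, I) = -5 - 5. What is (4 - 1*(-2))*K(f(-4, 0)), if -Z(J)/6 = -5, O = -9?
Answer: 2160/41 ≈ 52.683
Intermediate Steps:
Z(J) = 30 (Z(J) = -6*(-5) = 30)
f(c, I) = -10
W = -41/18 (W = -2/(-9) + 30/(-12) = -2*(-1/9) + 30*(-1/12) = 2/9 - 5/2 = -41/18 ≈ -2.2778)
K(X) = 180/41 - 18*X/41 (K(X) = (1*X - 10)/(-41/18) = (X - 10)*(-18/41) = (-10 + X)*(-18/41) = 180/41 - 18*X/41)
(4 - 1*(-2))*K(f(-4, 0)) = (4 - 1*(-2))*(180/41 - 18/41*(-10)) = (4 + 2)*(180/41 + 180/41) = 6*(360/41) = 2160/41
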